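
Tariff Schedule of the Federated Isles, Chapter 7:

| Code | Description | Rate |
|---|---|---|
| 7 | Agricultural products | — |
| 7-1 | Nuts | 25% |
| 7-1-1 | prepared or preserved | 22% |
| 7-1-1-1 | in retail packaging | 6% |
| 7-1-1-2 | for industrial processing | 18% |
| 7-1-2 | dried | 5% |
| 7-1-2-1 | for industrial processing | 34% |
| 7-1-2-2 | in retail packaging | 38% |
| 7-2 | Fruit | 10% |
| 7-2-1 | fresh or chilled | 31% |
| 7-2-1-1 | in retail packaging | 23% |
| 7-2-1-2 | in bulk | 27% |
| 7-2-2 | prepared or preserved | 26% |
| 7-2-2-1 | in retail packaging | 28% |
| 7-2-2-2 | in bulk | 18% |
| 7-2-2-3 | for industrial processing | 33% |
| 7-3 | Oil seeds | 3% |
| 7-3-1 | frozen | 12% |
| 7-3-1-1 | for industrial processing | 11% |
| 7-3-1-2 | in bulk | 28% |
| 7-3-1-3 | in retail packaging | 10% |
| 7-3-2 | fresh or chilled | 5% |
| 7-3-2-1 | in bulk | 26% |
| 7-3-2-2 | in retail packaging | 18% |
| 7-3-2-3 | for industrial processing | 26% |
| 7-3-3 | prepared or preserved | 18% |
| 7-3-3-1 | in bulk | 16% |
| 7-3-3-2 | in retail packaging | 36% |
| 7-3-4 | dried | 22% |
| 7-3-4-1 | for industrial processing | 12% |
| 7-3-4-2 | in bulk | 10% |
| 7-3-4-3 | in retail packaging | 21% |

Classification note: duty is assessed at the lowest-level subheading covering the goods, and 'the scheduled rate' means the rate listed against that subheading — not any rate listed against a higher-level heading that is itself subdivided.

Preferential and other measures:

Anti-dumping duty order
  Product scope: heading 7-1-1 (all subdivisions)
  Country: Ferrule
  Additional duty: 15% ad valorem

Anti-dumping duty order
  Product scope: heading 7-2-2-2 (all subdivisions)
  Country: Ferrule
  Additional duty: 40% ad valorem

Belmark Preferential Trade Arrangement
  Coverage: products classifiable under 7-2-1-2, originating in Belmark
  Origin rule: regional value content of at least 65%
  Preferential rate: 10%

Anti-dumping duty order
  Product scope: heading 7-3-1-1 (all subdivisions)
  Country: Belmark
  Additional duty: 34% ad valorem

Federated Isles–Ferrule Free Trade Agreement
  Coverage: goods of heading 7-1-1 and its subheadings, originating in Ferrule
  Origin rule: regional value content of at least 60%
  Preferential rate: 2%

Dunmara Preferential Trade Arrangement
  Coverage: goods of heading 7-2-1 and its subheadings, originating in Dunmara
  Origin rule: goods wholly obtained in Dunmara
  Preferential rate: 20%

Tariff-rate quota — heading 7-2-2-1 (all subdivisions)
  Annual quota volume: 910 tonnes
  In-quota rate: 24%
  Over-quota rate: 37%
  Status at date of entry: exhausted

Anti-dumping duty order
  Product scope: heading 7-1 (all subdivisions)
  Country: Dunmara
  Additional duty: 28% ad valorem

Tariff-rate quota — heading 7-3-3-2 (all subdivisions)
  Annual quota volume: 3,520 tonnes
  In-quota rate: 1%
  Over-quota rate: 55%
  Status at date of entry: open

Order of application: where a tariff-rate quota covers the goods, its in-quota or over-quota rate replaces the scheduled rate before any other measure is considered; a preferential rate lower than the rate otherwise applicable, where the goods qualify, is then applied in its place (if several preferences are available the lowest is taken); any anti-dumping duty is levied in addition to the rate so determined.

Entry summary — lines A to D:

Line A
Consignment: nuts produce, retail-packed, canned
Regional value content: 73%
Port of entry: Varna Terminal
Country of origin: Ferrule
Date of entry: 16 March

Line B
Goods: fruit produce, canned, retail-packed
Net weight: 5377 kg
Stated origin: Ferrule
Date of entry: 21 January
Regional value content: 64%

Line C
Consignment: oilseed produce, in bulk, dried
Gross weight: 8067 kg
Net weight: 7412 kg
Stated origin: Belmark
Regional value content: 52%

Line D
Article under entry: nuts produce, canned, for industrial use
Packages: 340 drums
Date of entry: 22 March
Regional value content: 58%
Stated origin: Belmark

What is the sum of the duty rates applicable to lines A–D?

82%

Line A: nuts → 7-1; canned → 7-1-1; retail-packed → 7-1-1-1. Scheduled 6%. Ferrule agreement on 7-1-1: RVC ≥ 60% → 2% available; preferential 2%; anti-dumping (Ferrule, 7-1-1): +15%; total 2% + 15% = 17%. → 17%.
Line B: fruit → 7-2; canned → 7-2-2; retail-packed → 7-2-2-1. Scheduled 28%. quota on 7-2-2-1 exhausted → over-quota 37%; Ferrule agreement on 7-1-1: 7-2-2-1 not covered. → 37%.
Line C: oilseed → 7-3; dried → 7-3-4; in bulk → 7-3-4-2. Scheduled 10%. Belmark agreement on 7-2-1-2: 7-3-4-2 not covered. → 10%.
Line D: nuts → 7-1; canned → 7-1-1; for industrial use → 7-1-1-2. Scheduled 18%. Belmark agreement on 7-2-1-2: 7-1-1-2 not covered. → 18%.
Sum: 17% + 37% + 10% + 18% = 82%.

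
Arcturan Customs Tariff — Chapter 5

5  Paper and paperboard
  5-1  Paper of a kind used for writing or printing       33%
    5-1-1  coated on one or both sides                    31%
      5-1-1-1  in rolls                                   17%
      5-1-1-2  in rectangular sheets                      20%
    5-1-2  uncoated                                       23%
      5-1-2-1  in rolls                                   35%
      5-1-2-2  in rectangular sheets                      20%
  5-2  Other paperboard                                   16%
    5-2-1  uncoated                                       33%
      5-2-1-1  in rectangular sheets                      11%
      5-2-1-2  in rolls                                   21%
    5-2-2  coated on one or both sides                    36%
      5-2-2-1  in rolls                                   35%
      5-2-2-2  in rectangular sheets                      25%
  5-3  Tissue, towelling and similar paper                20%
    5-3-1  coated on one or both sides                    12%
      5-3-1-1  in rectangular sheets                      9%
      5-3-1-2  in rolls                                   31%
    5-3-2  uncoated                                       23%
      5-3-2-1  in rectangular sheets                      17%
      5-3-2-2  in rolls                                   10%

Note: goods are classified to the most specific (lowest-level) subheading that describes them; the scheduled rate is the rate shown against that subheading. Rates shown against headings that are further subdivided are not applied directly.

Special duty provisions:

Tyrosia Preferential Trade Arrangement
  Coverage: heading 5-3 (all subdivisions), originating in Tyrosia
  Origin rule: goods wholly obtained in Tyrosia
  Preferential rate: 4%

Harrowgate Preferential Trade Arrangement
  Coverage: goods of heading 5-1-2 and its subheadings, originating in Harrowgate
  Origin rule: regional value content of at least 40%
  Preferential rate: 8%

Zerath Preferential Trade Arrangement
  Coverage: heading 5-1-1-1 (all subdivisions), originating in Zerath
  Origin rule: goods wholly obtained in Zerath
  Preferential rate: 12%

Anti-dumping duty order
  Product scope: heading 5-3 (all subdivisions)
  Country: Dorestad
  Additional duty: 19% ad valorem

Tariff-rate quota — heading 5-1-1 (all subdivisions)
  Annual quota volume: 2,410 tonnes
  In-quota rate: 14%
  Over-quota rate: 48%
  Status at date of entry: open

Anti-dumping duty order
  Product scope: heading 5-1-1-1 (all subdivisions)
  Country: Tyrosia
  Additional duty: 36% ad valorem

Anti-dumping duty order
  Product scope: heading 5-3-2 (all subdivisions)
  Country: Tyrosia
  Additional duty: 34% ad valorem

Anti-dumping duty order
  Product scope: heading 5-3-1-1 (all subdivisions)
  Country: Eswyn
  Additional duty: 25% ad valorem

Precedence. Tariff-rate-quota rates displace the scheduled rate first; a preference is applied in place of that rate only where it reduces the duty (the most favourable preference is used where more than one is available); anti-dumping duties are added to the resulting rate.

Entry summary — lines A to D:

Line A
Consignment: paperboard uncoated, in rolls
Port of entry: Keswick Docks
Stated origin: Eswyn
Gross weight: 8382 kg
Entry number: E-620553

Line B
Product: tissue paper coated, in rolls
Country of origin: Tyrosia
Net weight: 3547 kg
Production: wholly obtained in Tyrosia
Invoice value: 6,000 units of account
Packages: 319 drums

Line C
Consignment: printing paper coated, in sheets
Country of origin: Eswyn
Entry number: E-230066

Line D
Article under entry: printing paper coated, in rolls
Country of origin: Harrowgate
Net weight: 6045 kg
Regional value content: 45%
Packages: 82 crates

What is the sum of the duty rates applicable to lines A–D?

Line A: paperboard → 5-2; uncoated → 5-2-1; in rolls → 5-2-1-2. Scheduled 21%. No special measure applies. → 21%.
Line B: tissue paper → 5-3; coated → 5-3-1; in rolls → 5-3-1-2. Scheduled 31%. Tyrosia agreement on 5-3: wholly obtained → 4% available; preferential 4%. → 4%.
Line C: printing paper → 5-1; coated → 5-1-1; in sheets → 5-1-1-2. Scheduled 20%. quota on 5-1-1 open → in-quota 14%. → 14%.
Line D: printing paper → 5-1; coated → 5-1-1; in rolls → 5-1-1-1. Scheduled 17%. quota on 5-1-1 open → in-quota 14%; Harrowgate agreement on 5-1-2: 5-1-1-1 not covered. → 14%.
Sum: 21% + 4% + 14% + 14% = 53%.

53%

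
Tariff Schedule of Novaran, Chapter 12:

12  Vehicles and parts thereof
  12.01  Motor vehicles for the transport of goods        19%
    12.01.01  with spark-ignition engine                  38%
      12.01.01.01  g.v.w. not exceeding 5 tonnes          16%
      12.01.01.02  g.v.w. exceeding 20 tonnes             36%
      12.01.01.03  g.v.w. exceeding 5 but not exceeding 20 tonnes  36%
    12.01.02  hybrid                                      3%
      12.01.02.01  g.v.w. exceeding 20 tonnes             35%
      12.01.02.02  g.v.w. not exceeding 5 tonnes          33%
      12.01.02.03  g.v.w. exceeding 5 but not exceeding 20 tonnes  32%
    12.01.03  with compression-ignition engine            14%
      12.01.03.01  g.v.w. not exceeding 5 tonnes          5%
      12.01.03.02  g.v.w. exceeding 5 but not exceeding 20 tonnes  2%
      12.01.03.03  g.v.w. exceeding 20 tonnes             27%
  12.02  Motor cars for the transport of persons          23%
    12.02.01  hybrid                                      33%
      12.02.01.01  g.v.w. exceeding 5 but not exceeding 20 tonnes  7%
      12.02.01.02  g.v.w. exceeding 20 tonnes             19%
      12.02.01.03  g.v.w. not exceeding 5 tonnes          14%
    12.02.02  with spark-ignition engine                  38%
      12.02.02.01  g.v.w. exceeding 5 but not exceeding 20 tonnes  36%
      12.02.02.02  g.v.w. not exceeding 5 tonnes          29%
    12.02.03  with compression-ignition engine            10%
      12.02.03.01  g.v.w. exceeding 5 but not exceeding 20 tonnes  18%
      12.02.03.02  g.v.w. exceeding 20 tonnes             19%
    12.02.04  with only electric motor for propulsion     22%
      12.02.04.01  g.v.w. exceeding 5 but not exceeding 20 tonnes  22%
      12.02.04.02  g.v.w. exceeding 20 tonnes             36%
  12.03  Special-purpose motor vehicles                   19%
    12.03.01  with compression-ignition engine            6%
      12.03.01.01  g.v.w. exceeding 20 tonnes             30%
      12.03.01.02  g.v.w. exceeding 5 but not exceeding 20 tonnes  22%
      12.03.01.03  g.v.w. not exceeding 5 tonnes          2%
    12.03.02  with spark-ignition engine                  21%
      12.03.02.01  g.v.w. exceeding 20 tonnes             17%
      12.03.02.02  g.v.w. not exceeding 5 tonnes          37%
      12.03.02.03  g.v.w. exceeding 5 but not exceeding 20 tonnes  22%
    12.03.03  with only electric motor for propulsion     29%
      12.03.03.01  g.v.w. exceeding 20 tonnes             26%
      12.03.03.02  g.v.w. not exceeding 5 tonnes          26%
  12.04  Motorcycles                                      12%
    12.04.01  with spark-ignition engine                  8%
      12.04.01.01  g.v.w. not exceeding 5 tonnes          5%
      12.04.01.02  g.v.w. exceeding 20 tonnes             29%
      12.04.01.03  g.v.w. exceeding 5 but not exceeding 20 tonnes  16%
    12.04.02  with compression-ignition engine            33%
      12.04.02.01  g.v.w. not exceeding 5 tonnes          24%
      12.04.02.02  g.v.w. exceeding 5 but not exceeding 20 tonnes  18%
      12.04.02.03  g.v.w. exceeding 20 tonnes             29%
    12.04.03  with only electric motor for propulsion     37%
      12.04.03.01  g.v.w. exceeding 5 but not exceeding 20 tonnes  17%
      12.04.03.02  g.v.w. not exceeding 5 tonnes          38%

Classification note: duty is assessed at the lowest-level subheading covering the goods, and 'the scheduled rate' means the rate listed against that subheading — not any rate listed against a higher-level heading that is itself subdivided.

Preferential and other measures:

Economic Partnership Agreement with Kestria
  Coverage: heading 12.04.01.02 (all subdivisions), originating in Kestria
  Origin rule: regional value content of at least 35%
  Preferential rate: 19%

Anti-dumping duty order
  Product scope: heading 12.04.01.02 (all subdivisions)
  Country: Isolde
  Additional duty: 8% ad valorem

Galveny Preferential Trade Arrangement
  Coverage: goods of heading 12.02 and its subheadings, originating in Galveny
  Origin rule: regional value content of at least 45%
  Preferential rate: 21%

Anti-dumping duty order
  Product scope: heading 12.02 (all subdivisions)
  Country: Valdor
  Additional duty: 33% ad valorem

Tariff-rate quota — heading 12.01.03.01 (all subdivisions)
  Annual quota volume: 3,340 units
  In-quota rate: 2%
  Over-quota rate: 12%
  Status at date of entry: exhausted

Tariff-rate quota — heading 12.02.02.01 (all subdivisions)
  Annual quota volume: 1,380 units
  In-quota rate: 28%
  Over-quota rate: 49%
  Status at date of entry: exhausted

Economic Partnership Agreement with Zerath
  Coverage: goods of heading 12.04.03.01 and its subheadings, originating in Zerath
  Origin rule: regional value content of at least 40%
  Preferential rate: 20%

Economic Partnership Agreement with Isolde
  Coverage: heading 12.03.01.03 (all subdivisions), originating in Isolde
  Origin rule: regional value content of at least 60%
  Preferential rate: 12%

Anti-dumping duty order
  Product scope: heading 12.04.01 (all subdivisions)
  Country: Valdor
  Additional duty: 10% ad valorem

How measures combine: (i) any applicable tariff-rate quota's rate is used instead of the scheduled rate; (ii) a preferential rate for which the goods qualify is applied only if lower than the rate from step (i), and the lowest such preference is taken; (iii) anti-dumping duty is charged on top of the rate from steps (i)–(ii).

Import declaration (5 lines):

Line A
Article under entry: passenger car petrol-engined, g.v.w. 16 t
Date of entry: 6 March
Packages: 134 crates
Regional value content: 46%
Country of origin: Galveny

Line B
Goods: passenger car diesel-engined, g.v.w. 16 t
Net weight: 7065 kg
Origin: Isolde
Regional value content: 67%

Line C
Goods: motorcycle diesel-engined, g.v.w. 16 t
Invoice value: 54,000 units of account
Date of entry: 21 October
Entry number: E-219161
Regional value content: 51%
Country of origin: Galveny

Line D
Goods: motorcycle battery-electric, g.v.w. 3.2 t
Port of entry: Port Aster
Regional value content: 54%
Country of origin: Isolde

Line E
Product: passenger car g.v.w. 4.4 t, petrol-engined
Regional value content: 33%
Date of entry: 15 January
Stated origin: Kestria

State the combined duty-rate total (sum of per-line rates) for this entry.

Line A: passenger car → 12.02; petrol-engined → 12.02.02; g.v.w. 16 t → 12.02.02.01. Scheduled 36%. quota on 12.02.02.01 exhausted → over-quota 49%; Galveny agreement on 12.02: RVC ≥ 45% → 21% available; preferential 21%. → 21%.
Line B: passenger car → 12.02; diesel-engined → 12.02.03; g.v.w. 16 t → 12.02.03.01. Scheduled 18%. Isolde agreement on 12.03.01.03: 12.02.03.01 not covered. → 18%.
Line C: motorcycle → 12.04; diesel-engined → 12.04.02; g.v.w. 16 t → 12.04.02.02. Scheduled 18%. Galveny agreement on 12.02: 12.04.02.02 not covered. → 18%.
Line D: motorcycle → 12.04; battery-electric → 12.04.03; g.v.w. 3.2 t → 12.04.03.02. Scheduled 38%. Isolde agreement on 12.03.01.03: 12.04.03.02 not covered. → 38%.
Line E: passenger car → 12.02; petrol-engined → 12.02.02; g.v.w. 4.4 t → 12.02.02.02. Scheduled 29%. Kestria agreement on 12.04.01.02: 12.02.02.02 not covered. → 29%.
Sum: 21% + 18% + 18% + 38% + 29% = 124%.

124%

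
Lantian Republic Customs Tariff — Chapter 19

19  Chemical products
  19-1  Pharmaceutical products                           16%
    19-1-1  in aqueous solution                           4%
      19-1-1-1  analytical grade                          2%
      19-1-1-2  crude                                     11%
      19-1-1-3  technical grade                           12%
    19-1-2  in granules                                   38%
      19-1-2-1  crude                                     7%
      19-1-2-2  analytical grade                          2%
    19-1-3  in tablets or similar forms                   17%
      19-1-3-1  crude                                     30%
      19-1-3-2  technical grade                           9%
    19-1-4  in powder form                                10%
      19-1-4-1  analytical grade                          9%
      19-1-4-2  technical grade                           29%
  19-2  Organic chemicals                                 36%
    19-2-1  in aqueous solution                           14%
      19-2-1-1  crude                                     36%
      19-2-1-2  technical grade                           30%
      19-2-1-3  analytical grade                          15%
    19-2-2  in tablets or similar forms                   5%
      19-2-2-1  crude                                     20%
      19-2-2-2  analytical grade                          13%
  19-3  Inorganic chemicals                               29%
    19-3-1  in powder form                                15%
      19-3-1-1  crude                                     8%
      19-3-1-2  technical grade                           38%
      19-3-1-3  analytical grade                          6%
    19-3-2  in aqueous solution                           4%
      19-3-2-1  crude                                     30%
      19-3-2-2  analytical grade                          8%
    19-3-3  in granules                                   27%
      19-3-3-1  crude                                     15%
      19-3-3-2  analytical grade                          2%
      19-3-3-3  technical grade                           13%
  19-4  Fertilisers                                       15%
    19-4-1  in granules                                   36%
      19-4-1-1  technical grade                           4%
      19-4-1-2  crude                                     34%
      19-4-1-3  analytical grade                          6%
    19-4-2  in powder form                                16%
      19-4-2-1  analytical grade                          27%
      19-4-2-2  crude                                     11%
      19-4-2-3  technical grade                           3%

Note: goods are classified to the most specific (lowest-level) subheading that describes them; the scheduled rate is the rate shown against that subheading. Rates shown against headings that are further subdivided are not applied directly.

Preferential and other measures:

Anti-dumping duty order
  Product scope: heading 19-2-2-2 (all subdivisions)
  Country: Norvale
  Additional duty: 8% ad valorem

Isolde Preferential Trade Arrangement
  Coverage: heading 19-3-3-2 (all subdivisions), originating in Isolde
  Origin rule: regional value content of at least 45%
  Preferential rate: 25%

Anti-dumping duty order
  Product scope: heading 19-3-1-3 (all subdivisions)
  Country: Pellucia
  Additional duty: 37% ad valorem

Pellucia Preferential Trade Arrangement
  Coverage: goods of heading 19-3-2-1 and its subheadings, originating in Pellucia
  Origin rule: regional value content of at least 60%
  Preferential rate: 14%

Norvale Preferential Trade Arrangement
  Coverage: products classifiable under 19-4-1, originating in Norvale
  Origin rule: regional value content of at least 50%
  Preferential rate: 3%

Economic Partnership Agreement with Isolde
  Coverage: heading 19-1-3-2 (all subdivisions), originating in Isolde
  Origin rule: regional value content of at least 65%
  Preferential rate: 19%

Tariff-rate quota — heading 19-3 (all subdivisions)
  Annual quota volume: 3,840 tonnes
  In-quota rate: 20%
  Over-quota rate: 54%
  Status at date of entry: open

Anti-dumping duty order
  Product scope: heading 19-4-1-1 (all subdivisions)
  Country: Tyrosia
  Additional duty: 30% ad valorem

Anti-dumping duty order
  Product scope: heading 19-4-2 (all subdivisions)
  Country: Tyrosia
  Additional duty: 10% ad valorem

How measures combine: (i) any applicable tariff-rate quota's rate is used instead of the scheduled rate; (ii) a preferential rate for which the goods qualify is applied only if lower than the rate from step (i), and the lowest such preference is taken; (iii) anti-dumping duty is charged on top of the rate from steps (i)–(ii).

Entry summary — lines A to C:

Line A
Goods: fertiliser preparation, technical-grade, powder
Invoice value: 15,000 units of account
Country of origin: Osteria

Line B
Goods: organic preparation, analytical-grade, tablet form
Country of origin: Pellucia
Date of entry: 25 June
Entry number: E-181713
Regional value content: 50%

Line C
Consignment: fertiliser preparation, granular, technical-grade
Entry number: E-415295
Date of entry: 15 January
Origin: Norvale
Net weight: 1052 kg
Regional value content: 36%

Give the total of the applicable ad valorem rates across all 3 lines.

Line A: fertiliser → 19-4; powder → 19-4-2; technical-grade → 19-4-2-3. Scheduled 3%. No special measure applies. → 3%.
Line B: organic → 19-2; tablet form → 19-2-2; analytical-grade → 19-2-2-2. Scheduled 13%. Pellucia agreement on 19-3-2-1: 19-2-2-2 not covered. → 13%.
Line C: fertiliser → 19-4; granular → 19-4-1; technical-grade → 19-4-1-1. Scheduled 4%. Norvale agreement on 19-4-1: RVC < 50%. → 4%.
Sum: 3% + 13% + 4% = 20%.

20%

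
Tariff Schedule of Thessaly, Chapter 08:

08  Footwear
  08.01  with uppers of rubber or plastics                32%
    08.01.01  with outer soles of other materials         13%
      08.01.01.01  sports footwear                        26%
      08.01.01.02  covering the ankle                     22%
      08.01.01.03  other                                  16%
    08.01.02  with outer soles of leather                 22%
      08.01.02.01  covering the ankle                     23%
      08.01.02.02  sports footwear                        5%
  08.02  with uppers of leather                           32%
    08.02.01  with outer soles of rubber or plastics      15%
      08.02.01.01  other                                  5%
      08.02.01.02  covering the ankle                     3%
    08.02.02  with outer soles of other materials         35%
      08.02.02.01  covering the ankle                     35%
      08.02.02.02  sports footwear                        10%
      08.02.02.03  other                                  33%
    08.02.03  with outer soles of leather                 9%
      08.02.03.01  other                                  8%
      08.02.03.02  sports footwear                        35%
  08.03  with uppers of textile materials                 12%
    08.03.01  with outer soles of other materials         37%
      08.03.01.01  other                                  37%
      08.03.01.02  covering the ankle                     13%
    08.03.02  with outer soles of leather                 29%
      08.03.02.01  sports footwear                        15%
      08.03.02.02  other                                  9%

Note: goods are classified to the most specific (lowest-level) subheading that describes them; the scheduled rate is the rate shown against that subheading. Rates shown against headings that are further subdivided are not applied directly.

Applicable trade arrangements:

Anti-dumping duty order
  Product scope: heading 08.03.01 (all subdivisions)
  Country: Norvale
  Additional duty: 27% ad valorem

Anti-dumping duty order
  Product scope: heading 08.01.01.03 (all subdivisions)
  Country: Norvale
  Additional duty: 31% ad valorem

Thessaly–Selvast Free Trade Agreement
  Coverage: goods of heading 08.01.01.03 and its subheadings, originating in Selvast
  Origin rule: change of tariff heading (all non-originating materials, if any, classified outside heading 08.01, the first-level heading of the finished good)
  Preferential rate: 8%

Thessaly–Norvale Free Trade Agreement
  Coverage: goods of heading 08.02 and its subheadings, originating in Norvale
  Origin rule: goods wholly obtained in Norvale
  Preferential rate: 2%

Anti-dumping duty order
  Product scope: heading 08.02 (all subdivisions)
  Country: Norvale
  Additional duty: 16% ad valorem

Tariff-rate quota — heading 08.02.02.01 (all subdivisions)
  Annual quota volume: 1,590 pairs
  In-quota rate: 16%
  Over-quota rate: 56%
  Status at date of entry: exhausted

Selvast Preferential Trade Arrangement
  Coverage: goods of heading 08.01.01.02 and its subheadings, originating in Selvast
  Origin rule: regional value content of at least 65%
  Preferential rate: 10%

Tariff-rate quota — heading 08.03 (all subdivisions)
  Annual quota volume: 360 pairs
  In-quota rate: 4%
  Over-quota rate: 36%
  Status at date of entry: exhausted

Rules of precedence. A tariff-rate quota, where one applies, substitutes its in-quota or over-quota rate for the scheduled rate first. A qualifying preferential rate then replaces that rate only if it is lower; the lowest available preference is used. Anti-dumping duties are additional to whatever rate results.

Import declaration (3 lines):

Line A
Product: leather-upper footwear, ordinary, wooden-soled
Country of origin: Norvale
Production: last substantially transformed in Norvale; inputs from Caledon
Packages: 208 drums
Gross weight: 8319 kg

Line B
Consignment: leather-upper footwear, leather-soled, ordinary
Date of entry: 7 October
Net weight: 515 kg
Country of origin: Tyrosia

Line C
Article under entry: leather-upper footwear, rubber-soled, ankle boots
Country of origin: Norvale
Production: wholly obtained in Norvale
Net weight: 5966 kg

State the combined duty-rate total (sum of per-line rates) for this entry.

Line A: leather-upper → 08.02; wooden-soled → 08.02.02; ordinary → 08.02.02.03. Scheduled 33%. Norvale agreement on 08.02: not wholly obtained; anti-dumping (Norvale, 08.02): +16%; total 33% + 16% = 49%. → 49%.
Line B: leather-upper → 08.02; leather-soled → 08.02.03; ordinary → 08.02.03.01. Scheduled 8%. No special measure applies. → 8%.
Line C: leather-upper → 08.02; rubber-soled → 08.02.01; ankle boots → 08.02.01.02. Scheduled 3%. Norvale agreement on 08.02: wholly obtained → 2% available; preferential 2%; anti-dumping (Norvale, 08.02): +16%; total 2% + 16% = 18%. → 18%.
Sum: 49% + 8% + 18% = 75%.

75%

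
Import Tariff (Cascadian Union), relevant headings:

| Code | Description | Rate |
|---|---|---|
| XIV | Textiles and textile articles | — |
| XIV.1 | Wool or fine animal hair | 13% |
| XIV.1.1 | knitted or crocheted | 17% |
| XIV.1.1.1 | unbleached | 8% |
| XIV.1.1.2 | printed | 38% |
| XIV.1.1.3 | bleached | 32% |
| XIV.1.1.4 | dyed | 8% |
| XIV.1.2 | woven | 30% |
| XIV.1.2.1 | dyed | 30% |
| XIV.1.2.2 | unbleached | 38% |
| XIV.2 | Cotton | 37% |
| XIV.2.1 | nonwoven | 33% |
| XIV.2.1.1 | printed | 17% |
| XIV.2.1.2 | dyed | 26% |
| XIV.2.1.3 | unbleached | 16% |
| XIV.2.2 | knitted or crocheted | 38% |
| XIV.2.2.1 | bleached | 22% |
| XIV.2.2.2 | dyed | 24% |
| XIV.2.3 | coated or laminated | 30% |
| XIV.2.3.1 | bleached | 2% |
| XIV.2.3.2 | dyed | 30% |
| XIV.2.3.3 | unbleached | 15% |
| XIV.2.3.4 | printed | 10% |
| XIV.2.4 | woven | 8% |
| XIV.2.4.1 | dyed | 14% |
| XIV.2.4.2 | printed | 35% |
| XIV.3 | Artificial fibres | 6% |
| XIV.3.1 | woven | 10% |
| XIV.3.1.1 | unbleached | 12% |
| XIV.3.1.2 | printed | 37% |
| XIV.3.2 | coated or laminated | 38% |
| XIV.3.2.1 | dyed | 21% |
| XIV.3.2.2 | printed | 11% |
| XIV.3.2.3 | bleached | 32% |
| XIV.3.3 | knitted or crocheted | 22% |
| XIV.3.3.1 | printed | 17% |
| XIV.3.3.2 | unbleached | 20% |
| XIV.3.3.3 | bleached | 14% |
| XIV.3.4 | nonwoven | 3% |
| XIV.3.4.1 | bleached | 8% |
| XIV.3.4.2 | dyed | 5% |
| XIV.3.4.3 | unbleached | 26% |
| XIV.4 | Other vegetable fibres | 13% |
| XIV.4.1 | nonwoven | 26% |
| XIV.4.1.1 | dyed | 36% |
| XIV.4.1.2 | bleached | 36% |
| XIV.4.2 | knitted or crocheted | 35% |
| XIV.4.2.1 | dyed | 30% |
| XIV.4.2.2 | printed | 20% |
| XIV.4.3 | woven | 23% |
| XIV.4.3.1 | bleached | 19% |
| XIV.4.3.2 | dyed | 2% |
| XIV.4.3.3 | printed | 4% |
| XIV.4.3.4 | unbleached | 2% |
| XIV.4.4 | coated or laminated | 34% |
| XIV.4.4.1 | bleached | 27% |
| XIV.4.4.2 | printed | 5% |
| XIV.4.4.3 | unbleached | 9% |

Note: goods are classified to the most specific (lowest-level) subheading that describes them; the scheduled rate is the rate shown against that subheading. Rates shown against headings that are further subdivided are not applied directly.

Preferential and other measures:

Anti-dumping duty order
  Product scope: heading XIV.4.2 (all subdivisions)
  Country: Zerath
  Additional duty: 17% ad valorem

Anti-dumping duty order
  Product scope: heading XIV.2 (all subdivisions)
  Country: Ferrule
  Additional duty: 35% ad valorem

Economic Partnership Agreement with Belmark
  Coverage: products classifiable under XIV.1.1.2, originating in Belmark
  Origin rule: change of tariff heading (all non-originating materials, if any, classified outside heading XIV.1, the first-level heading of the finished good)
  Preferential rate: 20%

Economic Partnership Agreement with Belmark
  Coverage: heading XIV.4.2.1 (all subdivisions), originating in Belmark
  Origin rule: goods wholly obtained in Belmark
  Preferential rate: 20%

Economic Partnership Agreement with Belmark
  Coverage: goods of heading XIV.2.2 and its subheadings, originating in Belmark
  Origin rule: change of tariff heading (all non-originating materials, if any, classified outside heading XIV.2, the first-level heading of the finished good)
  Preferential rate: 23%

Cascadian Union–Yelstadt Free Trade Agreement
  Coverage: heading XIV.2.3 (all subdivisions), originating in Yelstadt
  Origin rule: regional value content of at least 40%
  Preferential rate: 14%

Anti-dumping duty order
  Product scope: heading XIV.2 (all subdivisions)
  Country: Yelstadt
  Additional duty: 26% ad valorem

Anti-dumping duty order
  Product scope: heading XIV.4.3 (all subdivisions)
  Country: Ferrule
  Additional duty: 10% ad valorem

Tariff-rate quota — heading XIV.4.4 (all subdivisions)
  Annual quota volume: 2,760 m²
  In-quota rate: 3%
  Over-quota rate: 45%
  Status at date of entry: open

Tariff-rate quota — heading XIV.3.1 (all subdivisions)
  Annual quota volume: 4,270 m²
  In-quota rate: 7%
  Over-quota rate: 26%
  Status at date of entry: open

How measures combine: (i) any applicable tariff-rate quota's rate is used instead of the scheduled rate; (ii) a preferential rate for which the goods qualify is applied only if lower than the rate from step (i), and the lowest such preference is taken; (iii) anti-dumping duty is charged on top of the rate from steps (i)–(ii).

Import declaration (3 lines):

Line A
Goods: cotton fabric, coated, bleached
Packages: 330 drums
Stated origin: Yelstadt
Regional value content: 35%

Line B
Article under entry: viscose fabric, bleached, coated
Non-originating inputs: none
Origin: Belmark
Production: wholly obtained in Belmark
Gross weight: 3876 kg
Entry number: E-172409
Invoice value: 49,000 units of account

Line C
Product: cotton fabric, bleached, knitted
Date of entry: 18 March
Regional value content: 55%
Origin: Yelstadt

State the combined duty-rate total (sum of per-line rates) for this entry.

108%

Line A: cotton → XIV.2; coated → XIV.2.3; bleached → XIV.2.3.1. Scheduled 2%. Yelstadt agreement on XIV.2.3: RVC < 40%; anti-dumping (Yelstadt, XIV.2): +26%; total 2% + 26% = 28%. → 28%.
Line B: viscose → XIV.3; coated → XIV.3.2; bleached → XIV.3.2.3. Scheduled 32%. Belmark agreement on XIV.1.1.2: XIV.3.2.3 not covered; Belmark agreement on XIV.4.2.1: XIV.3.2.3 not covered; Belmark agreement on XIV.2.2: XIV.3.2.3 not covered. → 32%.
Line C: cotton → XIV.2; knitted → XIV.2.2; bleached → XIV.2.2.1. Scheduled 22%. Yelstadt agreement on XIV.2.3: XIV.2.2.1 not covered; anti-dumping (Yelstadt, XIV.2): +26%; total 22% + 26% = 48%. → 48%.
Sum: 28% + 32% + 48% = 108%.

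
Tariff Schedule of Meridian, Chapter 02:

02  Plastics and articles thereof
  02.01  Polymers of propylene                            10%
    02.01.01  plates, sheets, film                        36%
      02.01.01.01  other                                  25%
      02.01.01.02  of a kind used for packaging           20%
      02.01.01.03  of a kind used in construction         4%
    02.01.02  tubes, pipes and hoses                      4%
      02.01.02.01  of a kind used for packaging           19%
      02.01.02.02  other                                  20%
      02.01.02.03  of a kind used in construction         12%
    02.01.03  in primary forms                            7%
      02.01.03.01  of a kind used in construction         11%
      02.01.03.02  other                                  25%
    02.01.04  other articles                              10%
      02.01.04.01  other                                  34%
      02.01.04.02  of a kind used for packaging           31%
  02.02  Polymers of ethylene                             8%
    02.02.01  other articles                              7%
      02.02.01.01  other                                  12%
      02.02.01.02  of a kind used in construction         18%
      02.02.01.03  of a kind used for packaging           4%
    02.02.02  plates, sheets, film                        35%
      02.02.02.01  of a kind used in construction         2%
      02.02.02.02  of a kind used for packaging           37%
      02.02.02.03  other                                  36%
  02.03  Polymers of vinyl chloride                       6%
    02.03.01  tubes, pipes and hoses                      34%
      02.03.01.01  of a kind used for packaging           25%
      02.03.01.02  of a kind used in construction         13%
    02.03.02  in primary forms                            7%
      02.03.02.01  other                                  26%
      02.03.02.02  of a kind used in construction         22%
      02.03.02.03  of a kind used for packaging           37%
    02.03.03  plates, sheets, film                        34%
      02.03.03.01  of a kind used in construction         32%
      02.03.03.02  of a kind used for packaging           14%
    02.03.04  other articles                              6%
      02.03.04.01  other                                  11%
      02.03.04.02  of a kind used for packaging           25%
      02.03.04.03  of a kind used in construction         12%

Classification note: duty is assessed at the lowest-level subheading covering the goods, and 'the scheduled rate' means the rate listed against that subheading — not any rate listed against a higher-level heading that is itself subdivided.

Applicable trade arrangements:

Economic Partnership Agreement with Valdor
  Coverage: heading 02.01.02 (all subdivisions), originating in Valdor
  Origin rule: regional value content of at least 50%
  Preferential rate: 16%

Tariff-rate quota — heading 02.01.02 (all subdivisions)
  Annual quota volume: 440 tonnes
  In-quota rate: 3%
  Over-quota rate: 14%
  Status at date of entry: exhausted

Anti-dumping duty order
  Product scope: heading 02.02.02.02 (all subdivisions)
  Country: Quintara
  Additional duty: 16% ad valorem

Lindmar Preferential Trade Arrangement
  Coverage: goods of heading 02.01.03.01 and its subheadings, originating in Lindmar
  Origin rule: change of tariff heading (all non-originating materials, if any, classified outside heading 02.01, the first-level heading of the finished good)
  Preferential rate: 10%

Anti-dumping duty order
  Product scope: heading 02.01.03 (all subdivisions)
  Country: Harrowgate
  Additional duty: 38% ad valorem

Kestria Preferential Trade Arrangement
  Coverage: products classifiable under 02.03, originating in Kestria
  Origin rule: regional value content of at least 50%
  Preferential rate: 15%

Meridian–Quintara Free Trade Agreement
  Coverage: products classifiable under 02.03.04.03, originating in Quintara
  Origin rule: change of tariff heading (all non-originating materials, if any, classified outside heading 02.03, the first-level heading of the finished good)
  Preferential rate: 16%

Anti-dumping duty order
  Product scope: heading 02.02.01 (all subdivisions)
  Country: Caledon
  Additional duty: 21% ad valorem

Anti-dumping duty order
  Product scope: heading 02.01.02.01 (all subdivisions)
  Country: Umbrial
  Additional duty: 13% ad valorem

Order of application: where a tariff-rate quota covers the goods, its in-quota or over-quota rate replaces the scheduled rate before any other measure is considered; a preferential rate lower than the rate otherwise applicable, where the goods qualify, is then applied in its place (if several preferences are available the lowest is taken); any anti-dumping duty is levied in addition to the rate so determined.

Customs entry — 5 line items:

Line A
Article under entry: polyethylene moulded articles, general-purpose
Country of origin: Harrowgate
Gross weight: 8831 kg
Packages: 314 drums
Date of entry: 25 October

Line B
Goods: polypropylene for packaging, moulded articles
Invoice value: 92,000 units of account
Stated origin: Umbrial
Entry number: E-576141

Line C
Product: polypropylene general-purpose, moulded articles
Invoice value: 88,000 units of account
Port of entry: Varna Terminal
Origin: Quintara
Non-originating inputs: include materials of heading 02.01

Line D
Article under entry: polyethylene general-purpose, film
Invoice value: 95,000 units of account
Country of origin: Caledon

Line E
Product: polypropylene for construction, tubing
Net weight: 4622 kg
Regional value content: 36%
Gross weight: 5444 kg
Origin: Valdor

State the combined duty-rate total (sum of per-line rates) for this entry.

Line A: polyethylene → 02.02; moulded articles → 02.02.01; general-purpose → 02.02.01.01. Scheduled 12%. No special measure applies. → 12%.
Line B: polypropylene → 02.01; moulded articles → 02.01.04; for packaging → 02.01.04.02. Scheduled 31%. No special measure applies. → 31%.
Line C: polypropylene → 02.01; moulded articles → 02.01.04; general-purpose → 02.01.04.01. Scheduled 34%. Quintara agreement on 02.03.04.03: 02.01.04.01 not covered. → 34%.
Line D: polyethylene → 02.02; film → 02.02.02; general-purpose → 02.02.02.03. Scheduled 36%. No special measure applies. → 36%.
Line E: polypropylene → 02.01; tubing → 02.01.02; for construction → 02.01.02.03. Scheduled 12%. quota on 02.01.02 exhausted → over-quota 14%; Valdor agreement on 02.01.02: RVC < 50%. → 14%.
Sum: 12% + 31% + 34% + 36% + 14% = 127%.

127%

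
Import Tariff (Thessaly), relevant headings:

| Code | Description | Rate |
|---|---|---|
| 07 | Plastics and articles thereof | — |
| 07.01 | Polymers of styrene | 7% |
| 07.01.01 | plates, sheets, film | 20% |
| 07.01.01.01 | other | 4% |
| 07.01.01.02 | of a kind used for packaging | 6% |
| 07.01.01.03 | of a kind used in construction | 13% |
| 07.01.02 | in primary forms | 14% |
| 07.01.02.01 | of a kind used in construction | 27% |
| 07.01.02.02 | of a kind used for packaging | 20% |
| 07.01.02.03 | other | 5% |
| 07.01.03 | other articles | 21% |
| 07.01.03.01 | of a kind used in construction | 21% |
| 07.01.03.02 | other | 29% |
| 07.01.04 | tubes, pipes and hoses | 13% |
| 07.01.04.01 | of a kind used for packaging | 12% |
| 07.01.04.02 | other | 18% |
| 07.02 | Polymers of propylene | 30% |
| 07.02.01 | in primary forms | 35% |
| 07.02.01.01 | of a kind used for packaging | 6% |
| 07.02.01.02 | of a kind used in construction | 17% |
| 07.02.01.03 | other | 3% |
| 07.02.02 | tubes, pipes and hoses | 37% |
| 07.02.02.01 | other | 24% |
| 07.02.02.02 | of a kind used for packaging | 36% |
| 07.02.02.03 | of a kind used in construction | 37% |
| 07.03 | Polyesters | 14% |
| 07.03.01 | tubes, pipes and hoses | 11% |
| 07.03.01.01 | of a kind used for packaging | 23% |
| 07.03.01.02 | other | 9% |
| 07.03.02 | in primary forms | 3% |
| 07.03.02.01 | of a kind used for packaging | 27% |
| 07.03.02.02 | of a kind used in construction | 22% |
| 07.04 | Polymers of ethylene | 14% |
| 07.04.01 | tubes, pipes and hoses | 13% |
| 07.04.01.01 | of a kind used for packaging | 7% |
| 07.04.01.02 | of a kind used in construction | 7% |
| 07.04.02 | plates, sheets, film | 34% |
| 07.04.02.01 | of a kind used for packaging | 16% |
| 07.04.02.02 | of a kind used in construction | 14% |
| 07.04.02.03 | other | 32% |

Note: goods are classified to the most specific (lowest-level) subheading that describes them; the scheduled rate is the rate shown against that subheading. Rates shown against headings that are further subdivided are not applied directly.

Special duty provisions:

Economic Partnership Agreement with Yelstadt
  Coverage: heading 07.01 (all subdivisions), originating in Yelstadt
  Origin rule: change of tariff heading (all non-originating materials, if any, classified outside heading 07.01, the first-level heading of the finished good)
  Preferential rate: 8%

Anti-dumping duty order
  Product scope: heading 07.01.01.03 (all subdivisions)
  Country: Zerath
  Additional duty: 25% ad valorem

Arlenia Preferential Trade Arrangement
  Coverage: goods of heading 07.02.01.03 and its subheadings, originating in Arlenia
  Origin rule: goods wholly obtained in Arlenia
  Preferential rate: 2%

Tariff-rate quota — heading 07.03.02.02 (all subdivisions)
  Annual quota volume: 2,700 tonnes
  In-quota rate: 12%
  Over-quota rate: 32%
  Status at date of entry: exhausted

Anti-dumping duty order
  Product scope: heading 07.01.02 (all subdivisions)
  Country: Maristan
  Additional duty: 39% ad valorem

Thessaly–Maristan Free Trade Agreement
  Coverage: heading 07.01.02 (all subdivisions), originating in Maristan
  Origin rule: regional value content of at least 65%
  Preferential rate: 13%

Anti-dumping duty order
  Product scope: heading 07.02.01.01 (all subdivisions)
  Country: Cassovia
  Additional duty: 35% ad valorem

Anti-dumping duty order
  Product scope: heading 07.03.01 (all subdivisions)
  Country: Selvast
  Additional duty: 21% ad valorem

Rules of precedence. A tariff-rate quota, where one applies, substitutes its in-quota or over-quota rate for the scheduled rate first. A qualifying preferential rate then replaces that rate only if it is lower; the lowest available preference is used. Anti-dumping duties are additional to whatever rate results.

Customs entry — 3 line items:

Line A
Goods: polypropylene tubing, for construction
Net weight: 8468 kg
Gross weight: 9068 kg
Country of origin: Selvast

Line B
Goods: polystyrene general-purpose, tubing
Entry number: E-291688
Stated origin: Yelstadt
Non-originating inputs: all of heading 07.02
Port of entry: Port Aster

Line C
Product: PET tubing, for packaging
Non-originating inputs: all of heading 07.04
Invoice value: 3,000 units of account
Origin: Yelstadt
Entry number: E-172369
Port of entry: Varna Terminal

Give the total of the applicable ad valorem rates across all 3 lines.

68%

Line A: polypropylene → 07.02; tubing → 07.02.02; for construction → 07.02.02.03. Scheduled 37%. No special measure applies. → 37%.
Line B: polystyrene → 07.01; tubing → 07.01.04; general-purpose → 07.01.04.02. Scheduled 18%. Yelstadt agreement on 07.01: CTH met → 8% available; preferential 8%. → 8%.
Line C: PET → 07.03; tubing → 07.03.01; for packaging → 07.03.01.01. Scheduled 23%. Yelstadt agreement on 07.01: 07.03.01.01 not covered. → 23%.
Sum: 37% + 8% + 23% = 68%.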